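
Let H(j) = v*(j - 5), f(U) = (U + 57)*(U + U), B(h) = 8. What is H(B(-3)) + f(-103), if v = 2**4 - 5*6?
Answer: 9434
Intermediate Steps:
v = -14 (v = 16 - 30 = -14)
f(U) = 2*U*(57 + U) (f(U) = (57 + U)*(2*U) = 2*U*(57 + U))
H(j) = 70 - 14*j (H(j) = -14*(j - 5) = -14*(-5 + j) = 70 - 14*j)
H(B(-3)) + f(-103) = (70 - 14*8) + 2*(-103)*(57 - 103) = (70 - 112) + 2*(-103)*(-46) = -42 + 9476 = 9434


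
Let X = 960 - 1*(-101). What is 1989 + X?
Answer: 3050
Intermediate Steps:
X = 1061 (X = 960 + 101 = 1061)
1989 + X = 1989 + 1061 = 3050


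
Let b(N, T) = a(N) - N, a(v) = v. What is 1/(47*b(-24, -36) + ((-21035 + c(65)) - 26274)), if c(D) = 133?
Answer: -1/47176 ≈ -2.1197e-5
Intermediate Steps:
b(N, T) = 0 (b(N, T) = N - N = 0)
1/(47*b(-24, -36) + ((-21035 + c(65)) - 26274)) = 1/(47*0 + ((-21035 + 133) - 26274)) = 1/(0 + (-20902 - 26274)) = 1/(0 - 47176) = 1/(-47176) = -1/47176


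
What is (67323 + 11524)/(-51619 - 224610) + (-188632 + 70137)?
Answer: -32731834202/276229 ≈ -1.1850e+5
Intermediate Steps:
(67323 + 11524)/(-51619 - 224610) + (-188632 + 70137) = 78847/(-276229) - 118495 = 78847*(-1/276229) - 118495 = -78847/276229 - 118495 = -32731834202/276229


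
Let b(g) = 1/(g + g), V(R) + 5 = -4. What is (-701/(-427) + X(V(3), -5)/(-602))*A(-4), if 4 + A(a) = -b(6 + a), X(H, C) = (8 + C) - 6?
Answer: -1027973/146888 ≈ -6.9983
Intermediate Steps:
V(R) = -9 (V(R) = -5 - 4 = -9)
X(H, C) = 2 + C
b(g) = 1/(2*g)
A(a) = -4 - 1/(2*(6 + a))
(-701/(-427) + X(V(3), -5)/(-602))*A(-4) = (-701/(-427) + (2 - 5)/(-602))*((-49 - 8*(-4))/(2*(6 - 4))) = (-701*(-1/427) - 3*(-1/602))*((1/2)*(-49 + 32)/2) = (701/427 + 3/602)*((1/2)*(1/2)*(-17)) = (60469/36722)*(-17/4) = -1027973/146888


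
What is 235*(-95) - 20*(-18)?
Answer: -21965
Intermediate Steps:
235*(-95) - 20*(-18) = -22325 - 1*(-360) = -22325 + 360 = -21965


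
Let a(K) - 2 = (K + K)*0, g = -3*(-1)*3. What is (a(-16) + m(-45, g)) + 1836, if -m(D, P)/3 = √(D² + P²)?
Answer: 1838 - 27*√26 ≈ 1700.3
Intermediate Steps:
g = 9 (g = 3*3 = 9)
m(D, P) = -3*√(D² + P²)
a(K) = 2 (a(K) = 2 + (K + K)*0 = 2 + (2*K)*0 = 2 + 0 = 2)
(a(-16) + m(-45, g)) + 1836 = (2 - 3*√((-45)² + 9²)) + 1836 = (2 - 3*√(2025 + 81)) + 1836 = (2 - 27*√26) + 1836 = 1838 - 27*√26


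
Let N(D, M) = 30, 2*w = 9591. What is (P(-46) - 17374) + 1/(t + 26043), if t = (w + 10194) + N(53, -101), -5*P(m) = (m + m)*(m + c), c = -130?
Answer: -1692793348/82125 ≈ -20612.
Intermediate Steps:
w = 9591/2 (w = (½)*9591 = 9591/2 ≈ 4795.5)
P(m) = -2*m*(-130 + m)/5 (P(m) = -(m + m)*(m - 130)/5 = -2*m*(-130 + m)/5)
t = 30039/2 (t = (9591/2 + 10194) + 30 = 29979/2 + 30 = 30039/2 ≈ 15020.)
(P(-46) - 17374) + 1/(t + 26043) = ((⅖)*(-46)*(130 - 1*(-46)) - 17374) + 1/(30039/2 + 26043) = ((⅖)*(-46)*(130 + 46) - 17374) + 1/(82125/2) = ((⅖)*(-46)*176 - 17374) + 2/82125 = (-16192/5 - 17374) + 2/82125 = -103062/5 + 2/82125 = -1692793348/82125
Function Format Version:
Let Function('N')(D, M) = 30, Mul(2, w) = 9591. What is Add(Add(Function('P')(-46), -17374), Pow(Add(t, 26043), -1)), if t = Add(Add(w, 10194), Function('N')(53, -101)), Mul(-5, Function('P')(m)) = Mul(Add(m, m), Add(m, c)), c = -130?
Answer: Rational(-1692793348, 82125) ≈ -20612.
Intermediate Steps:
w = Rational(9591, 2) (w = Mul(Rational(1, 2), 9591) = Rational(9591, 2) ≈ 4795.5)
Function('P')(m) = Mul(Rational(-2, 5), m, Add(-130, m)) (Function('P')(m) = Mul(Rational(-1, 5), Mul(Add(m, m), Add(m, -130))) = Mul(Rational(-1, 5), Mul(Mul(2, m), Add(-130, m))) = Mul(Rational(-1, 5), Mul(2, m, Add(-130, m))) = Mul(Rational(-2, 5), m, Add(-130, m)))
t = Rational(30039, 2) (t = Add(Add(Rational(9591, 2), 10194), 30) = Add(Rational(29979, 2), 30) = Rational(30039, 2) ≈ 15020.)
Add(Add(Function('P')(-46), -17374), Pow(Add(t, 26043), -1)) = Add(Add(Mul(Rational(2, 5), -46, Add(130, Mul(-1, -46))), -17374), Pow(Add(Rational(30039, 2), 26043), -1)) = Add(Add(Mul(Rational(2, 5), -46, Add(130, 46)), -17374), Pow(Rational(82125, 2), -1)) = Add(Add(Mul(Rational(2, 5), -46, 176), -17374), Rational(2, 82125)) = Add(Add(Rational(-16192, 5), -17374), Rational(2, 82125)) = Add(Rational(-103062, 5), Rational(2, 82125)) = Rational(-1692793348, 82125)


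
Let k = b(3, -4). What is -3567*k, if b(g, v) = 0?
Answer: 0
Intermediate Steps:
k = 0
-3567*k = -3567*0 = 0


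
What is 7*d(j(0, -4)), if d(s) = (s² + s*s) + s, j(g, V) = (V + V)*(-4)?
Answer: 14560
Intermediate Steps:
j(g, V) = -8*V (j(g, V) = (2*V)*(-4) = -8*V)
d(s) = s + 2*s² (d(s) = (s² + s²) + s = 2*s² + s = s + 2*s²)
7*d(j(0, -4)) = 7*((-8*(-4))*(1 + 2*(-8*(-4)))) = 7*(32*(1 + 2*32)) = 7*(32*(1 + 64)) = 7*(32*65) = 7*2080 = 14560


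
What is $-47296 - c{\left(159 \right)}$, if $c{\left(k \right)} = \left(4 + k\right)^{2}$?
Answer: $-73865$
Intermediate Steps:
$-47296 - c{\left(159 \right)} = -47296 - \left(4 + 159\right)^{2} = -47296 - 163^{2} = -47296 - 26569 = -73865$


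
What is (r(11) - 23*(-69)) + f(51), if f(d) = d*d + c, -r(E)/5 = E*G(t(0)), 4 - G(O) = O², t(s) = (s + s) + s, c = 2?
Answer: 3970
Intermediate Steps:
t(s) = 3*s (t(s) = 2*s + s = 3*s)
G(O) = 4 - O²
r(E) = -20*E (r(E) = -5*E*(4 - (3*0)²) = -5*E*(4 - 1*0²) = -5*E*(4 - 1*0) = -5*E*(4 + 0) = -5*E*4 = -20*E)
f(d) = 2 + d² (f(d) = d*d + 2 = d² + 2 = 2 + d²)
(r(11) - 23*(-69)) + f(51) = (-20*11 - 23*(-69)) + (2 + 51²) = (-220 + 1587) + (2 + 2601) = 1367 + 2603 = 3970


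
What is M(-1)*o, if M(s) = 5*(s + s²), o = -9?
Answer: 0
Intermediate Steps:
M(s) = 5*s + 5*s²
M(-1)*o = (5*(-1)*(1 - 1))*(-9) = (5*(-1)*0)*(-9) = 0*(-9) = 0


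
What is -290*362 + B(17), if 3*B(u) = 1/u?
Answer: -5353979/51 ≈ -1.0498e+5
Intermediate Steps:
B(u) = 1/(3*u)
-290*362 + B(17) = -290*362 + (1/3)/17 = -104980 + (1/3)*(1/17) = -104980 + 1/51 = -5353979/51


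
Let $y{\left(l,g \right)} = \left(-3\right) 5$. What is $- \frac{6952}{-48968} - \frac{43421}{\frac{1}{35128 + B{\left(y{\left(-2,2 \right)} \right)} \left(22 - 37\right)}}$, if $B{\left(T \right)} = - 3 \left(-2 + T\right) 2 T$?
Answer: $- \frac{15435967412529}{6121} \approx -2.5218 \cdot 10^{9}$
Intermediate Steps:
$y{\left(l,g \right)} = -15$
$B{\left(T \right)} = T \left(12 - 6 T\right)$ ($B{\left(T \right)} = - 3 \left(-4 + 2 T\right) T = \left(12 - 6 T\right) T = T \left(12 - 6 T\right)$)
$- \frac{6952}{-48968} - \frac{43421}{\frac{1}{35128 + B{\left(y{\left(-2,2 \right)} \right)} \left(22 - 37\right)}} = - \frac{6952}{-48968} - \frac{43421}{\frac{1}{35128 + 6 \left(-15\right) \left(2 - -15\right) \left(22 - 37\right)}} = \left(-6952\right) \left(- \frac{1}{48968}\right) - \frac{43421}{\frac{1}{35128 + 6 \left(-15\right) \left(2 + 15\right) \left(-15\right)}} = \frac{869}{6121} - \frac{43421}{\frac{1}{35128 + 6 \left(-15\right) 17 \left(-15\right)}} = \frac{869}{6121} - \frac{43421}{\frac{1}{35128 - -22950}} = \frac{869}{6121} - \frac{43421}{\frac{1}{35128 + 22950}} = \frac{869}{6121} - \frac{43421}{\frac{1}{58078}} = \frac{869}{6121} - 43421 \frac{1}{\frac{1}{58078}} = \frac{869}{6121} - 2521804838 = - \frac{15435967412529}{6121}$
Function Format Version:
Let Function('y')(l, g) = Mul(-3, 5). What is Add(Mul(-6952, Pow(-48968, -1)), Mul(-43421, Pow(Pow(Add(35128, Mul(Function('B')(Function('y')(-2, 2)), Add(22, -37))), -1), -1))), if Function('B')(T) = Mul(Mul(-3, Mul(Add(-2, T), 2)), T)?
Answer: Rational(-15435967412529, 6121) ≈ -2.5218e+9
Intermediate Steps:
Function('y')(l, g) = -15
Function('B')(T) = Mul(T, Add(12, Mul(-6, T))) (Function('B')(T) = Mul(Mul(-3, Add(-4, Mul(2, T))), T) = Mul(Add(12, Mul(-6, T)), T) = Mul(T, Add(12, Mul(-6, T))))
Add(Mul(-6952, Pow(-48968, -1)), Mul(-43421, Pow(Pow(Add(35128, Mul(Function('B')(Function('y')(-2, 2)), Add(22, -37))), -1), -1))) = Add(Mul(-6952, Pow(-48968, -1)), Mul(-43421, Pow(Pow(Add(35128, Mul(Mul(6, -15, Add(2, Mul(-1, -15))), Add(22, -37))), -1), -1))) = Add(Mul(-6952, Rational(-1, 48968)), Mul(-43421, Pow(Pow(Add(35128, Mul(Mul(6, -15, Add(2, 15)), -15)), -1), -1))) = Add(Rational(869, 6121), Mul(-43421, Pow(Pow(Add(35128, Mul(Mul(6, -15, 17), -15)), -1), -1))) = Add(Rational(869, 6121), Mul(-43421, Pow(Pow(Add(35128, Mul(-1530, -15)), -1), -1))) = Add(Rational(869, 6121), Mul(-43421, Pow(Pow(Add(35128, 22950), -1), -1))) = Add(Rational(869, 6121), Mul(-43421, Pow(Pow(58078, -1), -1))) = Add(Rational(869, 6121), Mul(-43421, Pow(Rational(1, 58078), -1))) = Add(Rational(869, 6121), Mul(-43421, 58078)) = Add(Rational(869, 6121), -2521804838) = Rational(-15435967412529, 6121)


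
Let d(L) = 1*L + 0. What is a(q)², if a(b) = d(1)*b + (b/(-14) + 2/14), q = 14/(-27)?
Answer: 4096/35721 ≈ 0.11467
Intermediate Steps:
d(L) = L (d(L) = L + 0 = L)
q = -14/27 (q = 14*(-1/27) = -14/27 ≈ -0.51852)
a(b) = ⅐ + 13*b/14 (a(b) = 1*b + (b/(-14) + 2/14) = b + (b*(-1/14) + 2*(1/14)) = b + (-b/14 + ⅐) = b + (⅐ - b/14) = ⅐ + 13*b/14)
a(q)² = (⅐ + (13/14)*(-14/27))² = (⅐ - 13/27)² = (-64/189)² = 4096/35721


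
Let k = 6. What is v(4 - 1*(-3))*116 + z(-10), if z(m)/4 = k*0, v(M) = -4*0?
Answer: 0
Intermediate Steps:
v(M) = 0
z(m) = 0 (z(m) = 4*(6*0) = 4*0 = 0)
v(4 - 1*(-3))*116 + z(-10) = 0*116 + 0 = 0 + 0 = 0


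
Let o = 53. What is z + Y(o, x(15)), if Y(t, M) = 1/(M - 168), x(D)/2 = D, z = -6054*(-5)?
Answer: 4177259/138 ≈ 30270.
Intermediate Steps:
z = 30270
x(D) = 2*D
Y(t, M) = 1/(-168 + M)
z + Y(o, x(15)) = 30270 + 1/(-168 + 2*15) = 30270 + 1/(-168 + 30) = 30270 + 1/(-138) = 30270 - 1/138 = 4177259/138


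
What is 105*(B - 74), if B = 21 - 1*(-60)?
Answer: 735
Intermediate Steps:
B = 81 (B = 21 + 60 = 81)
105*(B - 74) = 105*(81 - 74) = 105*7 = 735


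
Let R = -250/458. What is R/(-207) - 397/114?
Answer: -6268247/1801314 ≈ -3.4798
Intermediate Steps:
R = -125/229 (R = -250*1/458 = -125/229 ≈ -0.54585)
R/(-207) - 397/114 = -125/229/(-207) - 397/114 = -125/229*(-1/207) - 397*1/114 = 125/47403 - 397/114 = -6268247/1801314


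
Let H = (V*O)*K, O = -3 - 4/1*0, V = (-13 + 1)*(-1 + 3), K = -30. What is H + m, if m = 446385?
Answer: 444225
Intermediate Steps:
V = -24 (V = -12*2 = -24)
O = -3 (O = -3 - 4*1*0 = -3 - 4*0 = -3 + 0 = -3)
H = -2160 (H = -24*(-3)*(-30) = 72*(-30) = -2160)
H + m = -2160 + 446385 = 444225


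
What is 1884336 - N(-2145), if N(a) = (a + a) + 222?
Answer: 1888404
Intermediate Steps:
N(a) = 222 + 2*a (N(a) = 2*a + 222 = 222 + 2*a)
1884336 - N(-2145) = 1884336 - (222 + 2*(-2145)) = 1884336 - (222 - 4290) = 1884336 - 1*(-4068) = 1884336 + 4068 = 1888404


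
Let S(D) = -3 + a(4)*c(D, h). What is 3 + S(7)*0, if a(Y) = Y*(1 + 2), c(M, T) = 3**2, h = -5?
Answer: 3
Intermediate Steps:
c(M, T) = 9
a(Y) = 3*Y (a(Y) = Y*3 = 3*Y)
S(D) = 105 (S(D) = -3 + (3*4)*9 = -3 + 12*9 = -3 + 108 = 105)
3 + S(7)*0 = 3 + 105*0 = 3 + 0 = 3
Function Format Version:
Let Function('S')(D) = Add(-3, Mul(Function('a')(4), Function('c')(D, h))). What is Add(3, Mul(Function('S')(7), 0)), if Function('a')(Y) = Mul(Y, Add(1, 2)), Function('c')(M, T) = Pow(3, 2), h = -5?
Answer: 3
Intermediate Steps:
Function('c')(M, T) = 9
Function('a')(Y) = Mul(3, Y) (Function('a')(Y) = Mul(Y, 3) = Mul(3, Y))
Function('S')(D) = 105 (Function('S')(D) = Add(-3, Mul(Mul(3, 4), 9)) = Add(-3, Mul(12, 9)) = Add(-3, 108) = 105)
Add(3, Mul(Function('S')(7), 0)) = Add(3, Mul(105, 0)) = Add(3, 0) = 3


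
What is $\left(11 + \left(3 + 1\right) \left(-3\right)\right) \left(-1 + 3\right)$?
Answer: $-2$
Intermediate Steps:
$\left(11 + \left(3 + 1\right) \left(-3\right)\right) \left(-1 + 3\right) = \left(11 + 4 \left(-3\right)\right) 2 = \left(11 - 12\right) 2 = \left(-1\right) 2 = -2$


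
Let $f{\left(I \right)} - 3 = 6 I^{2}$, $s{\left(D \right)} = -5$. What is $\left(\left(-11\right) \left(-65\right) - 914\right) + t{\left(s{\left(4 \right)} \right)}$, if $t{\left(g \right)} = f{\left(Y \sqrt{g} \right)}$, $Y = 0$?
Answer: $-196$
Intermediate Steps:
$f{\left(I \right)} = 3 + 6 I^{2}$
$t{\left(g \right)} = 3$ ($t{\left(g \right)} = 3 + 6 \left(0 \sqrt{g}\right)^{2} = 3 + 6 \cdot 0^{2} = 3 + 6 \cdot 0 = 3 + 0 = 3$)
$\left(\left(-11\right) \left(-65\right) - 914\right) + t{\left(s{\left(4 \right)} \right)} = \left(\left(-11\right) \left(-65\right) - 914\right) + 3 = \left(715 - 914\right) + 3 = -199 + 3 = -196$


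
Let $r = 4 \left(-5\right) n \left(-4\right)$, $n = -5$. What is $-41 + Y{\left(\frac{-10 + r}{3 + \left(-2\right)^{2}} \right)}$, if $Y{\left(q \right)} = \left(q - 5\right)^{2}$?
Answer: $\frac{196016}{49} \approx 4000.3$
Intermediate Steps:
$r = -400$ ($r = 4 \left(-5\right) \left(-5\right) \left(-4\right) = \left(-20\right) \left(-5\right) \left(-4\right) = 100 \left(-4\right) = -400$)
$Y{\left(q \right)} = \left(-5 + q\right)^{2}$
$-41 + Y{\left(\frac{-10 + r}{3 + \left(-2\right)^{2}} \right)} = -41 + \left(-5 + \frac{-10 - 400}{3 + \left(-2\right)^{2}}\right)^{2} = -41 + \left(-5 - \frac{410}{3 + 4}\right)^{2} = -41 + \left(-5 - \frac{410}{7}\right)^{2} = -41 + \left(- \frac{445}{7}\right)^{2} = -41 + \frac{198025}{49} = \frac{196016}{49}$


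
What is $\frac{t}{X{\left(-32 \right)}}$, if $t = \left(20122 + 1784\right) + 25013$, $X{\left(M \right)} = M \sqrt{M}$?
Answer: $\frac{46919 i \sqrt{2}}{256} \approx 259.19 i$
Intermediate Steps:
$X{\left(M \right)} = M^{\frac{3}{2}}$
$t = 46919$ ($t = 21906 + 25013 = 46919$)
$\frac{t}{X{\left(-32 \right)}} = \frac{46919}{\left(-32\right)^{\frac{3}{2}}} = \frac{46919}{\left(-128\right) i \sqrt{2}} = 46919 \frac{i \sqrt{2}}{256} = \frac{46919 i \sqrt{2}}{256}$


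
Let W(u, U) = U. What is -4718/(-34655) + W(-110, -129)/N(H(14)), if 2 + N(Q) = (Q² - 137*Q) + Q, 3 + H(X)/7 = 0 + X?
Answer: 1727587/10500465 ≈ 0.16452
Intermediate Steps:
H(X) = -21 + 7*X (H(X) = -21 + 7*(0 + X) = -21 + 7*X)
N(Q) = -2 + Q² - 136*Q (N(Q) = -2 + ((Q² - 137*Q) + Q) = -2 + (Q² - 136*Q) = -2 + Q² - 136*Q)
-4718/(-34655) + W(-110, -129)/N(H(14)) = -4718/(-34655) - 129/(-2 + (-21 + 7*14)² - 136*(-21 + 7*14)) = -4718*(-1/34655) - 129/(-2 + (-21 + 98)² - 136*(-21 + 98)) = 4718/34655 - 129/(-2 + 77² - 136*77) = 4718/34655 - 129/(-2 + 5929 - 10472) = 4718/34655 - 129/(-4545) = 4718/34655 - 129*(-1/4545) = 4718/34655 + 43/1515 = 1727587/10500465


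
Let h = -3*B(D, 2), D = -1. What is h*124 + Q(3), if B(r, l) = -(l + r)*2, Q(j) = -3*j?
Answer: 735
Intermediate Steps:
B(r, l) = -2*l - 2*r (B(r, l) = (-l - r)*2 = -2*l - 2*r)
h = 6 (h = -3*(-2*2 - 2*(-1)) = -3*(-4 + 2) = -3*(-2) = 6)
h*124 + Q(3) = 6*124 - 3*3 = 744 - 9 = 735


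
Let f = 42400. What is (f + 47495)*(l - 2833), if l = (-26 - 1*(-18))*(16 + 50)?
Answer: -302137095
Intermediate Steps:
l = -528 (l = (-26 + 18)*66 = -8*66 = -528)
(f + 47495)*(l - 2833) = (42400 + 47495)*(-528 - 2833) = 89895*(-3361) = -302137095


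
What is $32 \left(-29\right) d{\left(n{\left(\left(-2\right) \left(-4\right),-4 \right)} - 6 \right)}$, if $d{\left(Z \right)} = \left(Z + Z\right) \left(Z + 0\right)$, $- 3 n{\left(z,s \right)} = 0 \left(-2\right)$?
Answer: $-66816$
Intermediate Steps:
$n{\left(z,s \right)} = 0$ ($n{\left(z,s \right)} = - \frac{0 \left(-2\right)}{3} = \left(- \frac{1}{3}\right) 0 = 0$)
$d{\left(Z \right)} = 2 Z^{2}$ ($d{\left(Z \right)} = 2 Z Z = 2 Z^{2}$)
$32 \left(-29\right) d{\left(n{\left(\left(-2\right) \left(-4\right),-4 \right)} - 6 \right)} = 32 \left(-29\right) 2 \left(0 - 6\right)^{2} = - 928 \cdot 2 \left(0 - 6\right)^{2} = - 928 \cdot 2 \left(-6\right)^{2} = - 928 \cdot 2 \cdot 36 = \left(-928\right) 72 = -66816$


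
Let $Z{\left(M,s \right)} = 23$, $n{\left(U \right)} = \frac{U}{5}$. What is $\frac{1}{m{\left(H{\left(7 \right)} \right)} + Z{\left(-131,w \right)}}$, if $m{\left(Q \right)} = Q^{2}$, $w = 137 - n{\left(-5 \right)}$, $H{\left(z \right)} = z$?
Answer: $\frac{1}{72} \approx 0.013889$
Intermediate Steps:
$n{\left(U \right)} = \frac{U}{5}$ ($n{\left(U \right)} = U \frac{1}{5} = \frac{U}{5}$)
$w = 138$ ($w = 137 - \frac{1}{5} \left(-5\right) = 137 - -1 = 137 + 1 = 138$)
$\frac{1}{m{\left(H{\left(7 \right)} \right)} + Z{\left(-131,w \right)}} = \frac{1}{7^{2} + 23} = \frac{1}{49 + 23} = \frac{1}{72}$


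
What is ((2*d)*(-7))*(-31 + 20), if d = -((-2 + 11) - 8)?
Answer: -154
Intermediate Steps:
d = -1 (d = -(9 - 8) = -1*1 = -1)
((2*d)*(-7))*(-31 + 20) = ((2*(-1))*(-7))*(-31 + 20) = -2*(-7)*(-11) = 14*(-11) = -154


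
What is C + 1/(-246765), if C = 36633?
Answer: 9039742244/246765 ≈ 36633.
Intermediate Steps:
C + 1/(-246765) = 36633 + 1/(-246765) = 36633 - 1/246765 = 9039742244/246765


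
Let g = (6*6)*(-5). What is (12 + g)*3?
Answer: -504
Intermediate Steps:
g = -180 (g = 36*(-5) = -180)
(12 + g)*3 = (12 - 180)*3 = -168*3 = -504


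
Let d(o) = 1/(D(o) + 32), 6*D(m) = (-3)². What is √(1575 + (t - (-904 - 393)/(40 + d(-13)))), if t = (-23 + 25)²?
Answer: √1287889546/894 ≈ 40.142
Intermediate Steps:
D(m) = 3/2 (D(m) = (⅙)*(-3)² = (⅙)*9 = 3/2)
d(o) = 2/67 (d(o) = 1/(3/2 + 32) = 1/(67/2) = 2/67)
t = 4 (t = 2² = 4)
√(1575 + (t - (-904 - 393)/(40 + d(-13)))) = √(1575 + (4 - (-904 - 393)/(40 + 2/67))) = √(1575 + (4 - (-1297)/2682/67)) = √(1575 + (4 - (-1297)*67/2682)) = √(1575 + (4 - 1*(-86899/2682))) = √(1575 + (4 + 86899/2682)) = √(1575 + 97627/2682) = √(4321777/2682) = √1287889546/894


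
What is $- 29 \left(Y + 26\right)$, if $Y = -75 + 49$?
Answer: $0$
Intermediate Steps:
$Y = -26$
$- 29 \left(Y + 26\right) = - 29 \left(-26 + 26\right) = \left(-29\right) 0 = 0$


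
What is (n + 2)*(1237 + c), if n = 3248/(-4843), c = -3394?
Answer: -478854/167 ≈ -2867.4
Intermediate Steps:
n = -112/167 (n = 3248*(-1/4843) = -112/167 ≈ -0.67066)
(n + 2)*(1237 + c) = (-112/167 + 2)*(1237 - 3394) = (222/167)*(-2157) = -478854/167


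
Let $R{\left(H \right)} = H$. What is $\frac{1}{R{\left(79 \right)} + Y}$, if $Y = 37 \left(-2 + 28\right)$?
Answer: $\frac{1}{1041} \approx 0.00096061$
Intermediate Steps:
$Y = 962$ ($Y = 37 \cdot 26 = 962$)
$\frac{1}{R{\left(79 \right)} + Y} = \frac{1}{79 + 962} = \frac{1}{1041}$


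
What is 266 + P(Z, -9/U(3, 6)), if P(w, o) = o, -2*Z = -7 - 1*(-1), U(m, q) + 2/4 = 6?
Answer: 2908/11 ≈ 264.36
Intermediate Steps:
U(m, q) = 11/2 (U(m, q) = -1/2 + 6 = 11/2)
Z = 3 (Z = -(-7 - 1*(-1))/2 = -(-7 + 1)/2 = -1/2*(-6) = 3)
266 + P(Z, -9/U(3, 6)) = 266 - 9/11/2 = 266 - 9*2/11 = 266 - 18/11 = 2908/11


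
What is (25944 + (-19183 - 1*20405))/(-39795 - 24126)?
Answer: 4548/21307 ≈ 0.21345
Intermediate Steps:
(25944 + (-19183 - 1*20405))/(-39795 - 24126) = (25944 + (-19183 - 20405))/(-63921) = (25944 - 39588)*(-1/63921) = -13644*(-1/63921) = 4548/21307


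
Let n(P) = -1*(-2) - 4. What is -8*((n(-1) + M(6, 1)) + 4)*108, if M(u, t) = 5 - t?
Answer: -5184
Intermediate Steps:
n(P) = -2 (n(P) = 2 - 4 = -2)
-8*((n(-1) + M(6, 1)) + 4)*108 = -8*((-2 + (5 - 1*1)) + 4)*108 = -8*((-2 + (5 - 1)) + 4)*108 = -8*((-2 + 4) + 4)*108 = -8*(2 + 4)*108 = -48*108 = -8*648 = -5184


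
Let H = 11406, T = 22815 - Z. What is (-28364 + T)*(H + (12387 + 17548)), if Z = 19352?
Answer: -1029432241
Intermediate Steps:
T = 3463 (T = 22815 - 1*19352 = 22815 - 19352 = 3463)
(-28364 + T)*(H + (12387 + 17548)) = (-28364 + 3463)*(11406 + (12387 + 17548)) = -24901*(11406 + 29935) = -24901*41341 = -1029432241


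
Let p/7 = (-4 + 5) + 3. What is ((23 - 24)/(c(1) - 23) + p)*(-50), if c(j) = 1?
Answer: -15425/11 ≈ -1402.3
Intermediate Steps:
p = 28 (p = 7*((-4 + 5) + 3) = 7*(1 + 3) = 7*4 = 28)
((23 - 24)/(c(1) - 23) + p)*(-50) = ((23 - 24)/(1 - 23) + 28)*(-50) = (-1/(-22) + 28)*(-50) = (-1*(-1/22) + 28)*(-50) = (1/22 + 28)*(-50) = (617/22)*(-50) = -15425/11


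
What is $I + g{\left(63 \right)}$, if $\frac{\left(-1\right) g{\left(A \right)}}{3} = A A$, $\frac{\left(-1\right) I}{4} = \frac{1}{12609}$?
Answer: $- \frac{150135367}{12609} \approx -11907.0$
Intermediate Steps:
$I = - \frac{4}{12609} \approx -0.00031723$
$g{\left(A \right)} = - 3 A^{2}$ ($g{\left(A \right)} = - 3 A A = - 3 A^{2}$)
$I + g{\left(63 \right)} = - \frac{4}{12609} - 3 \cdot 63^{2} = - \frac{4}{12609} - 11907 = - \frac{150135367}{12609}$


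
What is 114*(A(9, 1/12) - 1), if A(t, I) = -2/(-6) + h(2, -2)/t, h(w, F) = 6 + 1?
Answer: 38/3 ≈ 12.667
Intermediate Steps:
h(w, F) = 7
A(t, I) = ⅓ + 7/t (A(t, I) = -2/(-6) + 7/t = -2*(-⅙) + 7/t = ⅓ + 7/t)
114*(A(9, 1/12) - 1) = 114*((⅓)*(21 + 9)/9 - 1) = 114*((⅓)*(⅑)*30 - 1) = 114*(10/9 - 1) = 114*(⅑) = 38/3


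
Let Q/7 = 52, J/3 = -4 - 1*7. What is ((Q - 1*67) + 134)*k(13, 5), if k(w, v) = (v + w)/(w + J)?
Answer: -3879/10 ≈ -387.90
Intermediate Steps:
J = -33 (J = 3*(-4 - 1*7) = 3*(-4 - 7) = 3*(-11) = -33)
Q = 364 (Q = 7*52 = 364)
k(w, v) = (v + w)/(-33 + w) (k(w, v) = (v + w)/(w - 33) = (v + w)/(-33 + w))
((Q - 1*67) + 134)*k(13, 5) = ((364 - 1*67) + 134)*((5 + 13)/(-33 + 13)) = ((364 - 67) + 134)*(18/(-20)) = (297 + 134)*(-1/20*18) = 431*(-9/10) = -3879/10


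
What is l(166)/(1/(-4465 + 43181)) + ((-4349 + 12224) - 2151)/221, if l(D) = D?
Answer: 1420340900/221 ≈ 6.4269e+6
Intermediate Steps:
l(166)/(1/(-4465 + 43181)) + ((-4349 + 12224) - 2151)/221 = 166/(1/(-4465 + 43181)) + ((-4349 + 12224) - 2151)/221 = 166/(1/38716) + (7875 - 2151)*(1/221) = 166/(1/38716) + 5724*(1/221) = 166*38716 + 5724/221 = 6426856 + 5724/221 = 1420340900/221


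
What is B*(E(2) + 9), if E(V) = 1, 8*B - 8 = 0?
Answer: 10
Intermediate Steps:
B = 1 (B = 1 + (1/8)*0 = 1 + 0 = 1)
B*(E(2) + 9) = 1*(1 + 9) = 1*10 = 10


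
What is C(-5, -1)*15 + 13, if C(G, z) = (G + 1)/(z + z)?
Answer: 43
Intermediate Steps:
C(G, z) = (1 + G)/(2*z) (C(G, z) = (1 + G)/((2*z)) = (1 + G)*(1/(2*z)) = (1 + G)/(2*z))
C(-5, -1)*15 + 13 = ((1/2)*(1 - 5)/(-1))*15 + 13 = ((1/2)*(-1)*(-4))*15 + 13 = 2*15 + 13 = 30 + 13 = 43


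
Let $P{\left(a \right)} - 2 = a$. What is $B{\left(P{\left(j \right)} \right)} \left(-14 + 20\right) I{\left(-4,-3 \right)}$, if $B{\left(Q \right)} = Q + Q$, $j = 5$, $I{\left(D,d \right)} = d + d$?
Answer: $-504$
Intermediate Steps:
$I{\left(D,d \right)} = 2 d$
$P{\left(a \right)} = 2 + a$
$B{\left(Q \right)} = 2 Q$
$B{\left(P{\left(j \right)} \right)} \left(-14 + 20\right) I{\left(-4,-3 \right)} = 2 \left(2 + 5\right) \left(-14 + 20\right) 2 \left(-3\right) = 2 \cdot 7 \cdot 6 \left(-6\right) = 14 \cdot 6 \left(-6\right) = 84 \left(-6\right) = -504$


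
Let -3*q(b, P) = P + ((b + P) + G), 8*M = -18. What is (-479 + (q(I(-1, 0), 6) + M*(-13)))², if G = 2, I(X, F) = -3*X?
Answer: 29866225/144 ≈ 2.0740e+5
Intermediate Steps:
M = -9/4 (M = (⅛)*(-18) = -9/4 ≈ -2.2500)
q(b, P) = -⅔ - 2*P/3 - b/3 (q(b, P) = -(P + ((b + P) + 2))/3 = -(P + ((P + b) + 2))/3 = -(P + (2 + P + b))/3 = -(2 + b + 2*P)/3 = -⅔ - 2*P/3 - b/3)
(-479 + (q(I(-1, 0), 6) + M*(-13)))² = (-479 + ((-⅔ - ⅔*6 - (-1)*(-1)) - 9/4*(-13)))² = (-479 + ((-⅔ - 4 - ⅓*3) + 117/4))² = (-479 + ((-⅔ - 4 - 1) + 117/4))² = (-479 + (-17/3 + 117/4))² = (-479 + 283/12)² = (-5465/12)² = 29866225/144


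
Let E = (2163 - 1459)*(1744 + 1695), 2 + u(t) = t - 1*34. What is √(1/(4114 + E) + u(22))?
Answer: I*√82340290979430/2425170 ≈ 3.7417*I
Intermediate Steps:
u(t) = -36 + t (u(t) = -2 + (t - 1*34) = -2 + (t - 34) = -2 + (-34 + t) = -36 + t)
E = 2421056 (E = 704*3439 = 2421056)
√(1/(4114 + E) + u(22)) = √(1/(4114 + 2421056) + (-36 + 22)) = √(1/2425170 - 14) = √(-33952379/2425170) = I*√82340290979430/2425170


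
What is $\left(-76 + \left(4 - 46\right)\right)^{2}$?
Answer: $13924$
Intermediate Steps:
$\left(-76 + \left(4 - 46\right)\right)^{2} = \left(-76 - 42\right)^{2} = \left(-118\right)^{2} = 13924$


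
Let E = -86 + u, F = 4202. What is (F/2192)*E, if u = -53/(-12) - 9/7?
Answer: -14625061/92064 ≈ -158.86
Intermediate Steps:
u = 263/84 (u = -53*(-1/12) - 9*⅐ = 53/12 - 9/7 = 263/84 ≈ 3.1310)
E = -6961/84 (E = -86 + 263/84 = -6961/84 ≈ -82.869)
(F/2192)*E = (4202/2192)*(-6961/84) = (4202*(1/2192))*(-6961/84) = (2101/1096)*(-6961/84) = -14625061/92064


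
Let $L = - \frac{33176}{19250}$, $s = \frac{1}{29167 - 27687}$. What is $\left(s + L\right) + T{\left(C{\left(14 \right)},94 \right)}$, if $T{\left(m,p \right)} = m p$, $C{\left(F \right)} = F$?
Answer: $\frac{340397807}{259000} \approx 1314.3$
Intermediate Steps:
$s = \frac{1}{1480} \approx 0.00067568$
$L = - \frac{1508}{875}$ ($L = \left(-33176\right) \frac{1}{19250} = - \frac{1508}{875} \approx -1.7234$)
$\left(s + L\right) + T{\left(C{\left(14 \right)},94 \right)} = \left(\frac{1}{1480} - \frac{1508}{875}\right) + 14 \cdot 94 = - \frac{446193}{259000} + 1316 = \frac{340397807}{259000}$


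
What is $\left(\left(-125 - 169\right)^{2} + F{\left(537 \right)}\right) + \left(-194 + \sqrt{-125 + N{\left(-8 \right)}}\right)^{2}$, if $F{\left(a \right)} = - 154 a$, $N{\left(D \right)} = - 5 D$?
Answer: $41289 - 388 i \sqrt{85} \approx 41289.0 - 3577.2 i$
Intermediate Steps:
$\left(\left(-125 - 169\right)^{2} + F{\left(537 \right)}\right) + \left(-194 + \sqrt{-125 + N{\left(-8 \right)}}\right)^{2} = \left(\left(-125 - 169\right)^{2} - 82698\right) + \left(-194 + \sqrt{-125 - -40}\right)^{2} = \left(\left(-294\right)^{2} - 82698\right) + \left(-194 + \sqrt{-125 + 40}\right)^{2} = \left(86436 - 82698\right) + \left(-194 + \sqrt{-85}\right)^{2} = 3738 + \left(-194 + i \sqrt{85}\right)^{2}$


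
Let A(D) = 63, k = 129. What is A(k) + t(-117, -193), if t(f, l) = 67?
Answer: 130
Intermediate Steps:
A(k) + t(-117, -193) = 63 + 67 = 130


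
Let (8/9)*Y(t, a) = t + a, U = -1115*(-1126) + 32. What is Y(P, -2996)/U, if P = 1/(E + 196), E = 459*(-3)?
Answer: -31844493/11862171856 ≈ -0.0026845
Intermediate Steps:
E = -1377
P = -1/1181 (P = 1/(-1377 + 196) = 1/(-1181) = -1/1181 ≈ -0.00084674)
U = 1255522 (U = 1255490 + 32 = 1255522)
Y(t, a) = 9*a/8 + 9*t/8 (Y(t, a) = 9*(t + a)/8 = 9*(a + t)/8 = 9*a/8 + 9*t/8)
Y(P, -2996)/U = ((9/8)*(-2996) + (9/8)*(-1/1181))/1255522 = (-6741/2 - 9/9448)*(1/1255522) = -31844493/9448*1/1255522 = -31844493/11862171856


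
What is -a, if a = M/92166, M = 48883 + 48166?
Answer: -97049/92166 ≈ -1.0530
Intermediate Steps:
M = 97049
a = 97049/92166 ≈ 1.0530
-a = -1*97049/92166 = -97049/92166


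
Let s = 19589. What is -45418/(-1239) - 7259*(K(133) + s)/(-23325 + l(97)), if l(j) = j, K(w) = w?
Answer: 89216342413/14389746 ≈ 6200.0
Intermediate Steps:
-45418/(-1239) - 7259*(K(133) + s)/(-23325 + l(97)) = -45418/(-1239) - 7259*(133 + 19589)/(-23325 + 97) = -45418*(-1/1239) - 7259/((-23228/19722)) = 45418/1239 - 7259/((-23228*1/19722)) = 45418/1239 - 7259/(-11614/9861) = 45418/1239 - 7259*(-9861/11614) = 45418/1239 + 71580999/11614 = 89216342413/14389746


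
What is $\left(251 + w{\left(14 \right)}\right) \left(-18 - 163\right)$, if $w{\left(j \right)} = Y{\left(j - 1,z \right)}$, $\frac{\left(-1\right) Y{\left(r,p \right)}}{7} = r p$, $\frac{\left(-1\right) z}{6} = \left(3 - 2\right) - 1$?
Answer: $-45431$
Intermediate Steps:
$z = 0$ ($z = - 6 \left(\left(3 - 2\right) - 1\right) = - 6 \left(1 - 1\right) = \left(-6\right) 0 = 0$)
$Y{\left(r,p \right)} = - 7 p r$ ($Y{\left(r,p \right)} = - 7 r p = - 7 p r$)
$w{\left(j \right)} = 0$ ($w{\left(j \right)} = \left(-7\right) 0 \left(j - 1\right) = \left(-7\right) 0 \left(-1 + j\right) = 0$)
$\left(251 + w{\left(14 \right)}\right) \left(-18 - 163\right) = \left(251 + 0\right) \left(-18 - 163\right) = 251 \left(-181\right) = -45431$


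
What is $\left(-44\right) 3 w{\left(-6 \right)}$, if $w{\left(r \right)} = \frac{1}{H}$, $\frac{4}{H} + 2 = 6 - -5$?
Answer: $-297$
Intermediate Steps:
$H = \frac{4}{9}$ ($H = \frac{4}{-2 + \left(6 - -5\right)} = \frac{4}{-2 + \left(6 + 5\right)} = \frac{4}{-2 + 11} = \frac{4}{9} \approx 0.44444$)
$w{\left(r \right)} = \frac{9}{4}$ ($w{\left(r \right)} = \frac{1}{\frac{4}{9}} = \frac{9}{4}$)
$\left(-44\right) 3 w{\left(-6 \right)} = \left(-44\right) 3 \cdot \frac{9}{4} = \left(-132\right) \frac{9}{4} = -297$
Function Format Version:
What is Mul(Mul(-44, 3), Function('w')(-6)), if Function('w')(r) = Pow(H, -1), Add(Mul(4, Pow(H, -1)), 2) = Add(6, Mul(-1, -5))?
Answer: -297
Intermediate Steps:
H = Rational(4, 9) (H = Mul(4, Pow(Add(-2, Add(6, Mul(-1, -5))), -1)) = Mul(4, Pow(Add(-2, Add(6, 5)), -1)) = Mul(4, Pow(Add(-2, 11), -1)) = Mul(4, Pow(9, -1)) = Mul(4, Rational(1, 9)) = Rational(4, 9) ≈ 0.44444)
Function('w')(r) = Rational(9, 4) (Function('w')(r) = Pow(Rational(4, 9), -1) = Rational(9, 4))
Mul(Mul(-44, 3), Function('w')(-6)) = Mul(Mul(-44, 3), Rational(9, 4)) = Mul(-132, Rational(9, 4)) = -297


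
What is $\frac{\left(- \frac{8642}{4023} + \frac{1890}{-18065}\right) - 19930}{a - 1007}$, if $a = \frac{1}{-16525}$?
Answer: $\frac{16065697457375}{811657292238} \approx 19.794$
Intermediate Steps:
$a = - \frac{1}{16525} \approx -6.0514 \cdot 10^{-5}$
$\frac{\left(- \frac{8642}{4023} + \frac{1890}{-18065}\right) - 19930}{a - 1007} = \frac{\left(- \frac{8642}{4023} + \frac{1890}{-18065}\right) - 19930}{- \frac{1}{16525} - 1007} = \frac{\left(\left(-8642\right) \frac{1}{4023} + 1890 \left(- \frac{1}{18065}\right)\right) - 19930}{- \frac{16640676}{16525}} = \left(\left(- \frac{58}{27} - \frac{378}{3613}\right) - 19930\right) \left(- \frac{16525}{16640676}\right) = \left(- \frac{219760}{97551} - 19930\right) \left(- \frac{16525}{16640676}\right) = \left(- \frac{1944411190}{97551}\right) \left(- \frac{16525}{16640676}\right) = \frac{16065697457375}{811657292238}$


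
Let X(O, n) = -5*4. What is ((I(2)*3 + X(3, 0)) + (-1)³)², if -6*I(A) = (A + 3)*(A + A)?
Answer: 961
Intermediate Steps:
I(A) = -A*(3 + A)/3 (I(A) = -(A + 3)*(A + A)/6 = -(3 + A)*2*A/6 = -A*(3 + A)/3)
X(O, n) = -20
((I(2)*3 + X(3, 0)) + (-1)³)² = ((-⅓*2*(3 + 2)*3 - 20) + (-1)³)² = ((-⅓*2*5*3 - 20) - 1)² = ((-10/3*3 - 20) - 1)² = ((-10 - 20) - 1)² = (-30 - 1)² = (-31)² = 961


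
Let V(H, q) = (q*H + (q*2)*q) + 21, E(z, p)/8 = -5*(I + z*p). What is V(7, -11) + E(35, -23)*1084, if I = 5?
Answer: 34688186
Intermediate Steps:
E(z, p) = -200 - 40*p*z (E(z, p) = 8*(-5*(5 + z*p)) = 8*(-5*(5 + p*z)) = 8*(-25 - 5*p*z) = -200 - 40*p*z)
V(H, q) = 21 + 2*q² + H*q (V(H, q) = (H*q + (2*q)*q) + 21 = (H*q + 2*q²) + 21 = (2*q² + H*q) + 21 = 21 + 2*q² + H*q)
V(7, -11) + E(35, -23)*1084 = (21 + 2*(-11)² + 7*(-11)) + (-200 - 40*(-23)*35)*1084 = (21 + 2*121 - 77) + (-200 + 32200)*1084 = (21 + 242 - 77) + 32000*1084 = 186 + 34688000 = 34688186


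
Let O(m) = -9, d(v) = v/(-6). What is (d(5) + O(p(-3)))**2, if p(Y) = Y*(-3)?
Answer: 3481/36 ≈ 96.694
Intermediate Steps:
d(v) = -v/6 (d(v) = v*(-1/6) = -v/6)
p(Y) = -3*Y
(d(5) + O(p(-3)))**2 = (-1/6*5 - 9)**2 = (-5/6 - 9)**2 = (-59/6)**2 = 3481/36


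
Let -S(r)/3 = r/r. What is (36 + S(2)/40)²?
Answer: 2064969/1600 ≈ 1290.6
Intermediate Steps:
S(r) = -3 (S(r) = -3*r/r = -3*1 = -3)
(36 + S(2)/40)² = (36 - 3/40)² = (1437/40)² = 2064969/1600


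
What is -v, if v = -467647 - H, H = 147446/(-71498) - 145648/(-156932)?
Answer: 655892274471628/1402540517 ≈ 4.6765e+5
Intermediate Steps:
H = -1590681871/1402540517 (H = 147446*(-1/71498) - 145648*(-1/156932) = -73723/35749 + 36412/39233 = -1590681871/1402540517 ≈ -1.1341)
v = -655892274471628/1402540517 (v = -467647 - 1*(-1590681871/1402540517) = -467647 + 1590681871/1402540517 = -655892274471628/1402540517 ≈ -4.6765e+5)
-v = -1*(-655892274471628/1402540517) = 655892274471628/1402540517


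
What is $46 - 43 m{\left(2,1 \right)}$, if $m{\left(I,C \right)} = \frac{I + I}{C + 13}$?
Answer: $\frac{236}{7} \approx 33.714$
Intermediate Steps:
$m{\left(I,C \right)} = \frac{2 I}{13 + C}$
$46 - 43 m{\left(2,1 \right)} = 46 - 43 \cdot 2 \cdot 2 \frac{1}{13 + 1} = 46 - 43 \cdot 2 \cdot 2 \cdot \frac{1}{14} = 46 - \frac{86}{7} = \frac{236}{7}$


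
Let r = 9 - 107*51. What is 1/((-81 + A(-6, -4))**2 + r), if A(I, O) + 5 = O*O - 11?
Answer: 1/1113 ≈ 0.00089847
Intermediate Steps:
A(I, O) = -16 + O**2 (A(I, O) = -5 + (O*O - 11) = -5 + (O**2 - 11) = -5 + (-11 + O**2) = -16 + O**2)
r = -5448 (r = 9 - 5457 = -5448)
1/((-81 + A(-6, -4))**2 + r) = 1/((-81 + (-16 + (-4)**2))**2 - 5448) = 1/((-81 + (-16 + 16))**2 - 5448) = 1/((-81 + 0)**2 - 5448) = 1/((-81)**2 - 5448) = 1/(6561 - 5448) = 1/1113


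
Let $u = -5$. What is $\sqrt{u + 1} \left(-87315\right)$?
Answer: $- 174630 i \approx - 1.7463 \cdot 10^{5} i$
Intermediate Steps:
$\sqrt{u + 1} \left(-87315\right) = \sqrt{-5 + 1} \left(-87315\right) = \sqrt{-4} \left(-87315\right) = 2 i \left(-87315\right) = - 174630 i$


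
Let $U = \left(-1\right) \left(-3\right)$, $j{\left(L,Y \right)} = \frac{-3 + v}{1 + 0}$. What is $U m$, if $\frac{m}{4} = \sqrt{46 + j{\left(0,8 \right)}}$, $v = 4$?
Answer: $12 \sqrt{47} \approx 82.268$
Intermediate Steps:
$j{\left(L,Y \right)} = 1$ ($j{\left(L,Y \right)} = \frac{-3 + 4}{1 + 0} = 1 \cdot 1^{-1} = 1 \cdot 1 = 1$)
$m = 4 \sqrt{47}$ ($m = 4 \sqrt{46 + 1} = 4 \sqrt{47} \approx 27.423$)
$U = 3$
$U m = 3 \cdot 4 \sqrt{47} = 12 \sqrt{47}$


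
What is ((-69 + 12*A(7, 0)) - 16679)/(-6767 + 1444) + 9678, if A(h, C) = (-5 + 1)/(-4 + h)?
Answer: 51532758/5323 ≈ 9681.2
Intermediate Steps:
A(h, C) = -4/(-4 + h)
((-69 + 12*A(7, 0)) - 16679)/(-6767 + 1444) + 9678 = ((-69 + 12*(-4/(-4 + 7))) - 16679)/(-6767 + 1444) + 9678 = ((-69 + 12*(-4/3)) - 16679)/(-5323) + 9678 = ((-69 + 12*(-4*⅓)) - 16679)*(-1/5323) + 9678 = ((-69 + 12*(-4/3)) - 16679)*(-1/5323) + 9678 = ((-69 - 16) - 16679)*(-1/5323) + 9678 = (-85 - 16679)*(-1/5323) + 9678 = -16764*(-1/5323) + 9678 = 16764/5323 + 9678 = 51532758/5323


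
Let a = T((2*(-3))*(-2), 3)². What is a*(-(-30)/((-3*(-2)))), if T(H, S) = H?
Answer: 720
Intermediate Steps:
a = 144 (a = ((2*(-3))*(-2))² = (-6*(-2))² = 12² = 144)
a*(-(-30)/((-3*(-2)))) = 144*(-(-30)/((-3*(-2)))) = 144*(-(-30)/6) = 144*(-10*(-½)) = 144*5 = 720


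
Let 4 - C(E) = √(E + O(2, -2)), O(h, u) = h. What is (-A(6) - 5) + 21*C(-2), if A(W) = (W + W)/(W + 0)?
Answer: 77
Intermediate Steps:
C(E) = 4 - √(2 + E) (C(E) = 4 - √(E + 2) = 4 - √(2 + E))
A(W) = 2 (A(W) = (2*W)/W = 2)
(-A(6) - 5) + 21*C(-2) = (-1*2 - 5) + 21*(4 - √(2 - 2)) = (-2 - 5) + 21*(4 - √0) = -7 + 21*(4 - 1*0) = -7 + 21*(4 + 0) = -7 + 21*4 = -7 + 84 = 77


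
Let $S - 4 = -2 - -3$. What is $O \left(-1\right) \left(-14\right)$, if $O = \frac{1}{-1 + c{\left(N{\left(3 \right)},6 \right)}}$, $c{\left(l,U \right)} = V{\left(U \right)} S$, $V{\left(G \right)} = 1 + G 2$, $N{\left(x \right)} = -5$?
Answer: $\frac{7}{32} \approx 0.21875$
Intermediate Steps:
$S = 5$ ($S = 4 - -1 = 4 + \left(-2 + 3\right) = 4 + 1 = 5$)
$V{\left(G \right)} = 1 + 2 G$
$c{\left(l,U \right)} = 5 + 10 U$ ($c{\left(l,U \right)} = \left(1 + 2 U\right) 5 = 5 + 10 U$)
$O = \frac{1}{64}$ ($O = \frac{1}{-1 + \left(5 + 10 \cdot 6\right)} = \frac{1}{-1 + \left(5 + 60\right)} = \frac{1}{-1 + 65} = \frac{1}{64} \approx 0.015625$)
$O \left(-1\right) \left(-14\right) = \frac{1}{64} \left(-1\right) \left(-14\right) = \left(- \frac{1}{64}\right) \left(-14\right) = \frac{7}{32}$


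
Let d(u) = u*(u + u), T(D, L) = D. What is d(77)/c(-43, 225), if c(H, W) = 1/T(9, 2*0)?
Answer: 106722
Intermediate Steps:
d(u) = 2*u² (d(u) = u*(2*u) = 2*u²)
c(H, W) = ⅑ (c(H, W) = 1/9 = ⅑)
d(77)/c(-43, 225) = (2*77²)/(⅑) = (2*5929)*9 = 11858*9 = 106722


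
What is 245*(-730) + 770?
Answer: -178080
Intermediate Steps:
245*(-730) + 770 = -178850 + 770 = -178080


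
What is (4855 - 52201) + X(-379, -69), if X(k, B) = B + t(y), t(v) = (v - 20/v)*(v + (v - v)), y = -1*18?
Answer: -47111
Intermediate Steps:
y = -18
t(v) = v*(v - 20/v) (t(v) = (v - 20/v)*(v + 0) = (v - 20/v)*v = v*(v - 20/v))
X(k, B) = 304 + B (X(k, B) = B + (-20 + (-18)²) = B + (-20 + 324) = B + 304 = 304 + B)
(4855 - 52201) + X(-379, -69) = (4855 - 52201) + (304 - 69) = -47346 + 235 = -47111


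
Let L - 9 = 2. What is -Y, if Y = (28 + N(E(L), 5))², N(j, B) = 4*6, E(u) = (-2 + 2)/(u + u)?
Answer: -2704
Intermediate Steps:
L = 11 (L = 9 + 2 = 11)
E(u) = 0 (E(u) = 0/((2*u)) = 0*(1/(2*u)) = 0)
N(j, B) = 24
Y = 2704 (Y = (28 + 24)² = 52² = 2704)
-Y = -1*2704 = -2704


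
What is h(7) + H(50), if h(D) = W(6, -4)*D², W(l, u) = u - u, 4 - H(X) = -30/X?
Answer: 23/5 ≈ 4.6000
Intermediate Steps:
H(X) = 4 + 30/X (H(X) = 4 - (-30)/X = 4 + 30/X)
W(l, u) = 0
h(D) = 0 (h(D) = 0*D² = 0)
h(7) + H(50) = 0 + (4 + 30/50) = 0 + (4 + 30*(1/50)) = 0 + (4 + ⅗) = 0 + 23/5 = 23/5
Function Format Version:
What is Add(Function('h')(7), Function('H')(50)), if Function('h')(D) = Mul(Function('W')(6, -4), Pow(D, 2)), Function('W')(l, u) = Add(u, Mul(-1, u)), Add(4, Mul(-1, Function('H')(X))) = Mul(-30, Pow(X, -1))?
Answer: Rational(23, 5) ≈ 4.6000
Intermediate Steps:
Function('H')(X) = Add(4, Mul(30, Pow(X, -1))) (Function('H')(X) = Add(4, Mul(-1, Mul(-30, Pow(X, -1)))) = Add(4, Mul(30, Pow(X, -1))))
Function('W')(l, u) = 0
Function('h')(D) = 0 (Function('h')(D) = Mul(0, Pow(D, 2)) = 0)
Add(Function('h')(7), Function('H')(50)) = Add(0, Add(4, Mul(30, Pow(50, -1)))) = Add(0, Add(4, Mul(30, Rational(1, 50)))) = Add(0, Add(4, Rational(3, 5))) = Add(0, Rational(23, 5)) = Rational(23, 5)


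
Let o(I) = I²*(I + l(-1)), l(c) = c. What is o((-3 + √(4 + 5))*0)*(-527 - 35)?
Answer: 0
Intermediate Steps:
o(I) = I²*(-1 + I) (o(I) = I²*(I - 1) = I²*(-1 + I))
o((-3 + √(4 + 5))*0)*(-527 - 35) = (((-3 + √(4 + 5))*0)²*(-1 + (-3 + √(4 + 5))*0))*(-527 - 35) = (((-3 + √9)*0)²*(-1 + (-3 + √9)*0))*(-562) = (((-3 + 3)*0)²*(-1 + (-3 + 3)*0))*(-562) = ((0*0)²*(-1 + 0*0))*(-562) = (0²*(-1 + 0))*(-562) = (0*(-1))*(-562) = 0*(-562) = 0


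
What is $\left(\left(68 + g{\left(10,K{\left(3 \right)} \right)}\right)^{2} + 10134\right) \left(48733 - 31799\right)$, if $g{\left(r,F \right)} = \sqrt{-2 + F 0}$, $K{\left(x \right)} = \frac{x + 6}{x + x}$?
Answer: $249878104 + 2303024 i \sqrt{2} \approx 2.4988 \cdot 10^{8} + 3.257 \cdot 10^{6} i$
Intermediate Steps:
$K{\left(x \right)} = \frac{6 + x}{2 x}$
$g{\left(r,F \right)} = i \sqrt{2}$ ($g{\left(r,F \right)} = \sqrt{-2 + 0} = \sqrt{-2} = i \sqrt{2}$)
$\left(\left(68 + g{\left(10,K{\left(3 \right)} \right)}\right)^{2} + 10134\right) \left(48733 - 31799\right) = \left(\left(68 + i \sqrt{2}\right)^{2} + 10134\right) \left(48733 - 31799\right) = \left(10134 + \left(68 + i \sqrt{2}\right)^{2}\right) 16934 = 171609156 + 16934 \left(68 + i \sqrt{2}\right)^{2}$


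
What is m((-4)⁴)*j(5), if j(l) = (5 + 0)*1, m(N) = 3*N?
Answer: 3840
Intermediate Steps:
j(l) = 5 (j(l) = 5*1 = 5)
m((-4)⁴)*j(5) = (3*(-4)⁴)*5 = (3*256)*5 = 768*5 = 3840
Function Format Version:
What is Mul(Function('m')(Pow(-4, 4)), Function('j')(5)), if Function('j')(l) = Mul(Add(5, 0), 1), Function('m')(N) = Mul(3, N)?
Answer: 3840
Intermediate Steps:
Function('j')(l) = 5 (Function('j')(l) = Mul(5, 1) = 5)
Mul(Function('m')(Pow(-4, 4)), Function('j')(5)) = Mul(Mul(3, Pow(-4, 4)), 5) = Mul(Mul(3, 256), 5) = Mul(768, 5) = 3840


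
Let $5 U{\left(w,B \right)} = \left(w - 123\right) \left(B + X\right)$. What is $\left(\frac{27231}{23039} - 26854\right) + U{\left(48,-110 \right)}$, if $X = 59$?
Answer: $- \frac{601037240}{23039} \approx -26088.0$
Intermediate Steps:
$U{\left(w,B \right)} = \frac{\left(-123 + w\right) \left(59 + B\right)}{5}$ ($U{\left(w,B \right)} = \frac{\left(w - 123\right) \left(B + 59\right)}{5} = \frac{\left(-123 + w\right) \left(59 + B\right)}{5}$)
$\left(\frac{27231}{23039} - 26854\right) + U{\left(48,-110 \right)} = \left(\frac{27231}{23039} - 26854\right) + \left(- \frac{7257}{5} - -2706 + \frac{59}{5} \cdot 48 + \frac{1}{5} \left(-110\right) 48\right) = \left(27231 \cdot \frac{1}{23039} - 26854\right) + \left(- \frac{7257}{5} + 2706 + \frac{2832}{5} - 1056\right) = \left(\frac{27231}{23039} - 26854\right) + 765 = - \frac{618662075}{23039} + 765 = - \frac{601037240}{23039}$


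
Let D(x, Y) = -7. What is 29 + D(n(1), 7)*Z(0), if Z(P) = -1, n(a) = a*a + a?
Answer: 36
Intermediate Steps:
n(a) = a + a**2 (n(a) = a**2 + a = a + a**2)
29 + D(n(1), 7)*Z(0) = 29 - 7*(-1) = 29 + 7 = 36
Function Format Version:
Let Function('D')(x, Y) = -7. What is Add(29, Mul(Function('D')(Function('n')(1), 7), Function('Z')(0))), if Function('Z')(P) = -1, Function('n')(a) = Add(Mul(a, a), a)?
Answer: 36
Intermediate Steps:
Function('n')(a) = Add(a, Pow(a, 2)) (Function('n')(a) = Add(Pow(a, 2), a) = Add(a, Pow(a, 2)))
Add(29, Mul(Function('D')(Function('n')(1), 7), Function('Z')(0))) = Add(29, Mul(-7, -1)) = Add(29, 7) = 36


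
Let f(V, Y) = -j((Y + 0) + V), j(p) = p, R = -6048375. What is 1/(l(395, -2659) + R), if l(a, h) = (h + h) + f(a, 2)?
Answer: -1/6054090 ≈ -1.6518e-7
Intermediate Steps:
f(V, Y) = -V - Y (f(V, Y) = -((Y + 0) + V) = -(Y + V) = -(V + Y) = -V - Y)
l(a, h) = -2 - a + 2*h (l(a, h) = (h + h) + (-a - 1*2) = 2*h + (-a - 2) = 2*h + (-2 - a) = -2 - a + 2*h)
1/(l(395, -2659) + R) = 1/((-2 - 1*395 + 2*(-2659)) - 6048375) = 1/((-2 - 395 - 5318) - 6048375) = 1/(-5715 - 6048375) = 1/(-6054090) = -1/6054090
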